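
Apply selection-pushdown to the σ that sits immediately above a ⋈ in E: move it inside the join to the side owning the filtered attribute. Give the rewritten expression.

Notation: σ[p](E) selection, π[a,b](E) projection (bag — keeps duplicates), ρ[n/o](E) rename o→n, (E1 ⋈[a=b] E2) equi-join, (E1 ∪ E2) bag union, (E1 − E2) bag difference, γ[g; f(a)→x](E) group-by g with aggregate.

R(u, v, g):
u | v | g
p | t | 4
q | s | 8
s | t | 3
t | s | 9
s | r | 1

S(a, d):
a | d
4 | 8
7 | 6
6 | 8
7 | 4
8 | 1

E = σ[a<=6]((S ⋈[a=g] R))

σ filters on a, owned by the left side.
E' = (σ[a<=6](S) ⋈[a=g] R)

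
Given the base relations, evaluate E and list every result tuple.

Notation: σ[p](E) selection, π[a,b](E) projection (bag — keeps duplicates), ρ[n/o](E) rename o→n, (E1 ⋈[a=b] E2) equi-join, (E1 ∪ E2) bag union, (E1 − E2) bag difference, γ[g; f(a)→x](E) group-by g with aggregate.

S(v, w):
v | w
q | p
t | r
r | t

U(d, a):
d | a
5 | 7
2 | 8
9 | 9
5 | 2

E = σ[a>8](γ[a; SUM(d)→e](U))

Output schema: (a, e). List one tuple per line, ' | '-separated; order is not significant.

Stepwise |·|:
  U → 4
  γ[a; SUM(d)→e](U) → 4
  σ[a>8](γ[a; SUM(d)→e](U)) → 1

== RESULT ==
a | e
9 | 9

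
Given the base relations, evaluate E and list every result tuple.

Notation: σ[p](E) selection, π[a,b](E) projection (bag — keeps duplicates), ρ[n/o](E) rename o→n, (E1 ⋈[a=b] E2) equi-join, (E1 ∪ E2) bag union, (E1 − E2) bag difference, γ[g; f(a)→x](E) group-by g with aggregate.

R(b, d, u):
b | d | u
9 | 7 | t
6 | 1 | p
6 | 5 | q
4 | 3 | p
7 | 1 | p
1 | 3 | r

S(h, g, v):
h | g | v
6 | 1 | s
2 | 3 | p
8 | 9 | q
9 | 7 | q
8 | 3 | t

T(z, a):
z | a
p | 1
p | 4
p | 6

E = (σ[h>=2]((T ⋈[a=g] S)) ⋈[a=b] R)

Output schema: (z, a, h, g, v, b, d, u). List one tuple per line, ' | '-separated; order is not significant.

Per-node cardinality:
  T → 3
  S → 5
  (T ⋈[a=g] S) → 1
  σ[h>=2]((T ⋈[a=g] S)) → 1
  R → 6
  (σ[h>=2]((T ⋈[a=g] S)) ⋈[a=b] R) → 1

== RESULT ==
z | a | h | g | v | b | d | u
p | 1 | 6 | 1 | s | 1 | 3 | r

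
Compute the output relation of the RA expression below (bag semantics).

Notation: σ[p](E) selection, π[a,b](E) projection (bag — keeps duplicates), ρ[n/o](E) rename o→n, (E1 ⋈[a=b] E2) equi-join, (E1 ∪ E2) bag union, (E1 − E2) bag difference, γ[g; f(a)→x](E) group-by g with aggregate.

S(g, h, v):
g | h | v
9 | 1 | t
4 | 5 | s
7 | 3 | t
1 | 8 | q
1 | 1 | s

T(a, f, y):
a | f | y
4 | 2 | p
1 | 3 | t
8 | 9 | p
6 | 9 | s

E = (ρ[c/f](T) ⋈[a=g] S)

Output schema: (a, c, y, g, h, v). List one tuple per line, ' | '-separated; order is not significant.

Row counts bottom-up:
  T → 4
  ρ[c/f](T) → 4
  S → 5
  (ρ[c/f](T) ⋈[a=g] S) → 3

== RESULT ==
a | c | y | g | h | v
1 | 3 | t | 1 | 1 | s
1 | 3 | t | 1 | 8 | q
4 | 2 | p | 4 | 5 | s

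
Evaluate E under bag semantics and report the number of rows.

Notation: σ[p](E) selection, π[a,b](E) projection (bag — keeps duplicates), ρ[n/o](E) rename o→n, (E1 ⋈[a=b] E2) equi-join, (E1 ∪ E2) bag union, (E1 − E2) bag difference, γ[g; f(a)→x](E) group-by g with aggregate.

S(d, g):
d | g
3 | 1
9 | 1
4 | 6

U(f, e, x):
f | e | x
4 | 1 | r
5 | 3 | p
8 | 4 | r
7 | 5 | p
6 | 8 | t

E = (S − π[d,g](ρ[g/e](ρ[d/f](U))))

Stepwise |·|:
  S → 3
  U → 5
  ρ[d/f](U) → 5
  ρ[g/e](ρ[d/f](U)) → 5
  π[d,g](ρ[g/e](ρ[d/f](U))) → 5
  (S − π[d,g](ρ[g/e](ρ[d/f](U)))) → 3

|E| = 3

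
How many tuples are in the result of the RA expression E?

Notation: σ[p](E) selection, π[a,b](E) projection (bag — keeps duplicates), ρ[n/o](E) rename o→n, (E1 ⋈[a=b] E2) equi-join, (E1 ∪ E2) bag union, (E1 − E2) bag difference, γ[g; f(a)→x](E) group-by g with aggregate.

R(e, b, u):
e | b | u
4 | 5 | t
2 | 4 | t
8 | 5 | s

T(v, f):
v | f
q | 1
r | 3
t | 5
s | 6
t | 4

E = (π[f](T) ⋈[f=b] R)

Subexpression sizes:
  T → 5
  π[f](T) → 5
  R → 3
  (π[f](T) ⋈[f=b] R) → 3

|E| = 3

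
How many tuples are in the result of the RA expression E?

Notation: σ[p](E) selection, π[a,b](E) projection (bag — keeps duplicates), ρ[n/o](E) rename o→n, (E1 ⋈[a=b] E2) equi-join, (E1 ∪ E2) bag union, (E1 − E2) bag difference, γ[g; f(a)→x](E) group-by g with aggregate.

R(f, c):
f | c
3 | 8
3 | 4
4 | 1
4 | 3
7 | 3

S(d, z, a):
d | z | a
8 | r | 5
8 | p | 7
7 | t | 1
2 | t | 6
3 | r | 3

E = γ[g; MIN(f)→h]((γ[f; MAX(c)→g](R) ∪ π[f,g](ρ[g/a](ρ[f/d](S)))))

Stepwise |·|:
  R → 5
  γ[f; MAX(c)→g](R) → 3
  S → 5
  ρ[f/d](S) → 5
  ρ[g/a](ρ[f/d](S)) → 5
  π[f,g](ρ[g/a](ρ[f/d](S))) → 5
  (γ[f; MAX(c)→g](R) ∪ π[f,g](ρ[g/a](ρ[f/d](S)))) → 8
  γ[g; MIN(f)→h]((γ[f; MAX(c)→g](R) ∪ π[f,g](ρ[g/a](ρ[f/d](S))))) → 6

|E| = 6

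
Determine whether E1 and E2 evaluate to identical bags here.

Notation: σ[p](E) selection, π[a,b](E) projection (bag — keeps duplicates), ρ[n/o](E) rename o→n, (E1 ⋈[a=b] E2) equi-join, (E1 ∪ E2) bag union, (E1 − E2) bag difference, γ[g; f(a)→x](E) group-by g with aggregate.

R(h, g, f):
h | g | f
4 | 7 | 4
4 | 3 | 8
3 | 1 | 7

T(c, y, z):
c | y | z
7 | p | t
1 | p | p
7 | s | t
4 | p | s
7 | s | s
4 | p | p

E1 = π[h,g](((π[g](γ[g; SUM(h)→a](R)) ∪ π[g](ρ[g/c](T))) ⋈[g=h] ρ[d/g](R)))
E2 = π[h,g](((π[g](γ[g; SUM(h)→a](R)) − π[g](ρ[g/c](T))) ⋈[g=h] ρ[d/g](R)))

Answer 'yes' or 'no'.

E1 stepwise |·|:
  R → 3
  γ[g; SUM(h)→a](R) → 3
  π[g](γ[g; SUM(h)→a](R)) → 3
  T → 6
  ρ[g/c](T) → 6
  π[g](ρ[g/c](T)) → 6
  (π[g](γ[g; SUM(h)→a](R)) ∪ π[g](ρ[g/c](T))) → 9
  R → 3
  ρ[d/g](R) → 3
  ((π[g](γ[g; SUM(h)→a](R)) ∪ π[g](ρ[g/c](T))) ⋈[g=h] ρ[d/g](R)) → 5
  π[h,g](((π[g](γ[g; SUM(h)→a](R)) ∪ π[g](ρ[g/c](T))) ⋈[g=h] ρ[d/g](R))) → 5
E2 stepwise |·|:
  R → 3
  γ[g; SUM(h)→a](R) → 3
  π[g](γ[g; SUM(h)→a](R)) → 3
  T → 6
  ρ[g/c](T) → 6
  π[g](ρ[g/c](T)) → 6
  (π[g](γ[g; SUM(h)→a](R)) − π[g](ρ[g/c](T))) → 1
  R → 3
  ρ[d/g](R) → 3
  ((π[g](γ[g; SUM(h)→a](R)) − π[g](ρ[g/c](T))) ⋈[g=h] ρ[d/g](R)) → 1
  π[h,g](((π[g](γ[g; SUM(h)→a](R)) − π[g](ρ[g/c](T))) ⋈[g=h] ρ[d/g](R))) → 1

E1 result:
h | g
3 | 3
4 | 4
4 | 4
4 | 4
4 | 4
E2 result:
h | g
3 | 3
Witness: (4, 4) appears 4× in E1 but 0× in E2.

no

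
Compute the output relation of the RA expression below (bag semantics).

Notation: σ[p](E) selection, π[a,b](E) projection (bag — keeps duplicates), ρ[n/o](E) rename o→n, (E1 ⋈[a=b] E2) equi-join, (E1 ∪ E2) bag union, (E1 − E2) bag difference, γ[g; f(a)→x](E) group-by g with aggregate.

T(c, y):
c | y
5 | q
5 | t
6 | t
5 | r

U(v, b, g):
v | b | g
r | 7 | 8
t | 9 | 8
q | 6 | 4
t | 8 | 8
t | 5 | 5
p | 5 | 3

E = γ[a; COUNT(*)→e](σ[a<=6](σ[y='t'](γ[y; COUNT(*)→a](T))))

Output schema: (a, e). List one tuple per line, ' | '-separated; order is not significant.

Stepwise |·|:
  T → 4
  γ[y; COUNT(*)→a](T) → 3
  σ[y='t'](γ[y; COUNT(*)→a](T)) → 1
  σ[a<=6](σ[y='t'](γ[y; COUNT(*)→a](T))) → 1
  γ[a; COUNT(*)→e](σ[a<=6](σ[y='t'](γ[y; COUNT(*)→a](T)))) → 1

== RESULT ==
a | e
2 | 1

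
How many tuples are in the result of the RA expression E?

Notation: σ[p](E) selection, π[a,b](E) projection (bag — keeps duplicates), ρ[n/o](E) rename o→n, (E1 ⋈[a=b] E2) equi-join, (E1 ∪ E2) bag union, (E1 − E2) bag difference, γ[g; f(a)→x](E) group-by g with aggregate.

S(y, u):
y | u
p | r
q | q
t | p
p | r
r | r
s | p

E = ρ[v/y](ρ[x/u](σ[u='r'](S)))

Stepwise |·|:
  S → 6
  σ[u='r'](S) → 3
  ρ[x/u](σ[u='r'](S)) → 3
  ρ[v/y](ρ[x/u](σ[u='r'](S))) → 3

|E| = 3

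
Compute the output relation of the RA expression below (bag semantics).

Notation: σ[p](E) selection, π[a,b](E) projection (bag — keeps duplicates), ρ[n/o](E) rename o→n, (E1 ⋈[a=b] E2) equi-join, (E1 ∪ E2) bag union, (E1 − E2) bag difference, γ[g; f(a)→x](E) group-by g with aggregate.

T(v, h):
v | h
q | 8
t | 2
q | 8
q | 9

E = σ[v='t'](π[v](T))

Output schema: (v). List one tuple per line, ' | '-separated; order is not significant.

Row counts bottom-up:
  T → 4
  π[v](T) → 4
  σ[v='t'](π[v](T)) → 1

== RESULT ==
v
t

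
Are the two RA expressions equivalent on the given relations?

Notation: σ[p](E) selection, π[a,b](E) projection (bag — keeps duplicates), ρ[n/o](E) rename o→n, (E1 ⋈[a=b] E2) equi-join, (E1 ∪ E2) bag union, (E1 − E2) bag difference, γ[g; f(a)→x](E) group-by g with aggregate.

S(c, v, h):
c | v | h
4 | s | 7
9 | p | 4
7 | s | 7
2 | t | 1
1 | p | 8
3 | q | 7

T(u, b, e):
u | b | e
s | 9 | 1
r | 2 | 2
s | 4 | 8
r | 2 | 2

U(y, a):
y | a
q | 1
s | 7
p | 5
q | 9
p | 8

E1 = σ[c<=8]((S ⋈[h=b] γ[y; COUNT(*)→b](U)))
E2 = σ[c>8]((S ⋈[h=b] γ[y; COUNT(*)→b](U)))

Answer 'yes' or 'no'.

E1 per-node cardinality:
  S → 6
  U → 5
  γ[y; COUNT(*)→b](U) → 3
  (S ⋈[h=b] γ[y; COUNT(*)→b](U)) → 1
  σ[c<=8]((S ⋈[h=b] γ[y; COUNT(*)→b](U))) → 1
E2 per-node cardinality:
  S → 6
  U → 5
  γ[y; COUNT(*)→b](U) → 3
  (S ⋈[h=b] γ[y; COUNT(*)→b](U)) → 1
  σ[c>8]((S ⋈[h=b] γ[y; COUNT(*)→b](U))) → 0

E1 result:
c | v | h | y | b
2 | t | 1 | s | 1
E2 result:
c | v | h | y | b
(0 rows)
Witness: (2, 't', 1, 's', 1) appears 1× in E1 but 0× in E2.

no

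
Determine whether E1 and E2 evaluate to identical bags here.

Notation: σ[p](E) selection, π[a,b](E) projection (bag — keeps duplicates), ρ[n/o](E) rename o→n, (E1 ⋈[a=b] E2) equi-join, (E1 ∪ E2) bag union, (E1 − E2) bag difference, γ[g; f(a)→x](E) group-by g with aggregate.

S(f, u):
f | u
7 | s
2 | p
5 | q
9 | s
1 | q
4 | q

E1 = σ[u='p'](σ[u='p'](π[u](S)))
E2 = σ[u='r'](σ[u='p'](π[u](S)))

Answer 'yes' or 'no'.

E1 per-node cardinality:
  S → 6
  π[u](S) → 6
  σ[u='p'](π[u](S)) → 1
  σ[u='p'](σ[u='p'](π[u](S))) → 1
E2 per-node cardinality:
  S → 6
  π[u](S) → 6
  σ[u='p'](π[u](S)) → 1
  σ[u='r'](σ[u='p'](π[u](S))) → 0

E1 result:
u
p
E2 result:
u
(0 rows)
Witness: ('p',) appears 1× in E1 but 0× in E2.

no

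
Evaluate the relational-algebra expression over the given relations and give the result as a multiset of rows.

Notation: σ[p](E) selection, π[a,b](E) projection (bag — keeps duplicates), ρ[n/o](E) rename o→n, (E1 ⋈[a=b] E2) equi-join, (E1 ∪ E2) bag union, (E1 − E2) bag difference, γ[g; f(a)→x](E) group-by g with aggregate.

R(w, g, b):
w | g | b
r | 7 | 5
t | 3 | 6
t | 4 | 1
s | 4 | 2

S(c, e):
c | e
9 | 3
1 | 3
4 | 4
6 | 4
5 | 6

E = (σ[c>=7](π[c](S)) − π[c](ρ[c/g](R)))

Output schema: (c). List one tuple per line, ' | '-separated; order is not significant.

Row counts bottom-up:
  S → 5
  π[c](S) → 5
  σ[c>=7](π[c](S)) → 1
  R → 4
  ρ[c/g](R) → 4
  π[c](ρ[c/g](R)) → 4
  (σ[c>=7](π[c](S)) − π[c](ρ[c/g](R))) → 1

== RESULT ==
c
9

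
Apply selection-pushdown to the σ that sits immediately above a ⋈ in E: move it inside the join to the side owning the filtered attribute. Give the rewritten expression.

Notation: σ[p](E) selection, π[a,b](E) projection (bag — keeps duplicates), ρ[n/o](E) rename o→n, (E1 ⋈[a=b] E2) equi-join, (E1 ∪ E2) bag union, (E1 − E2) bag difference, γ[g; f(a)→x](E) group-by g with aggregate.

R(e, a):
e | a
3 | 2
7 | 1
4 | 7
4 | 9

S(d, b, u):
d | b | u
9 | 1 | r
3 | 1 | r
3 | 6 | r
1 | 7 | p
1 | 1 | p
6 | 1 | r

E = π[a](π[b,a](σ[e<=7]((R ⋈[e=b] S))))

σ filters on e, owned by the left side.
E' = π[a](π[b,a]((σ[e<=7](R) ⋈[e=b] S)))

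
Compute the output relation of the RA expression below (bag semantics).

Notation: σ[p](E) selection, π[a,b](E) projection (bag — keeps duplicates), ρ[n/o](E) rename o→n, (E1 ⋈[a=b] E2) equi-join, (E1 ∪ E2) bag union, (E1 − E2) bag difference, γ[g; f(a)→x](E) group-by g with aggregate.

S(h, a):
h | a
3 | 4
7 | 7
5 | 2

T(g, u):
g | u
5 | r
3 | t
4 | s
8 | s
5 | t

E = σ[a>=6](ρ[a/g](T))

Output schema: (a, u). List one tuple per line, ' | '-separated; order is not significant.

Row counts bottom-up:
  T → 5
  ρ[a/g](T) → 5
  σ[a>=6](ρ[a/g](T)) → 1

== RESULT ==
a | u
8 | s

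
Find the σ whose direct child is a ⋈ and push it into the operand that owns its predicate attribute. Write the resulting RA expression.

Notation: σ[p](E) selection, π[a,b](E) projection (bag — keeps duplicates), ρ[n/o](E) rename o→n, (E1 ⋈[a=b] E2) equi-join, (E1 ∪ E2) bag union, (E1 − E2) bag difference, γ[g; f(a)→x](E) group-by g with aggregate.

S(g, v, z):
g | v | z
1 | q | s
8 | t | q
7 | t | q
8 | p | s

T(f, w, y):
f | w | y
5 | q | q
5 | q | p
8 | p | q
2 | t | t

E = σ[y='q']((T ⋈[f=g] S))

σ filters on y, owned by the left side.
E' = (σ[y='q'](T) ⋈[f=g] S)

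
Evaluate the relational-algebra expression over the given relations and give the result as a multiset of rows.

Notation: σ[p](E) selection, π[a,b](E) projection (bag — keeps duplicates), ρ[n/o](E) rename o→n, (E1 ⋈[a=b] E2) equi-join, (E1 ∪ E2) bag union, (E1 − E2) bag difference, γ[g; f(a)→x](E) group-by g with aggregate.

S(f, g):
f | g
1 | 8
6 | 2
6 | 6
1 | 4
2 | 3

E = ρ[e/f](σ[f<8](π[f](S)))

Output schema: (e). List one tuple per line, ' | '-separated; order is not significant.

Per-node cardinality:
  S → 5
  π[f](S) → 5
  σ[f<8](π[f](S)) → 5
  ρ[e/f](σ[f<8](π[f](S))) → 5

== RESULT ==
e
1
1
2
6
6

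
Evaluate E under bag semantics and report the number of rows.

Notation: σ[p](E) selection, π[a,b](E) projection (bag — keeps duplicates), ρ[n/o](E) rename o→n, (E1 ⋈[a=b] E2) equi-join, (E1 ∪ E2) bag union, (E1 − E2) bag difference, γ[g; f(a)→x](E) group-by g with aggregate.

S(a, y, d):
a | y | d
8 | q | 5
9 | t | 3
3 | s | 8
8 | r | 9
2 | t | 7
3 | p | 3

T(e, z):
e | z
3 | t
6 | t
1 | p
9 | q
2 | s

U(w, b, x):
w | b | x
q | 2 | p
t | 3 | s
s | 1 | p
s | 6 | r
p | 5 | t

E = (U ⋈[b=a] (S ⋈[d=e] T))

Stepwise |·|:
  U → 5
  S → 6
  T → 5
  (S ⋈[d=e] T) → 3
  (U ⋈[b=a] (S ⋈[d=e] T)) → 1

|E| = 1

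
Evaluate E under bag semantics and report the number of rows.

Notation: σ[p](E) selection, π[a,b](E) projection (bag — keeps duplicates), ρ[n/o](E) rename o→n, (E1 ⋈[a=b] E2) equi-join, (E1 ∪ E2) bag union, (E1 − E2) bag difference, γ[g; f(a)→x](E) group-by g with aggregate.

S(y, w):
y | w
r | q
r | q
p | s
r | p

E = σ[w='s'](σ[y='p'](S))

Per-node cardinality:
  S → 4
  σ[y='p'](S) → 1
  σ[w='s'](σ[y='p'](S)) → 1

|E| = 1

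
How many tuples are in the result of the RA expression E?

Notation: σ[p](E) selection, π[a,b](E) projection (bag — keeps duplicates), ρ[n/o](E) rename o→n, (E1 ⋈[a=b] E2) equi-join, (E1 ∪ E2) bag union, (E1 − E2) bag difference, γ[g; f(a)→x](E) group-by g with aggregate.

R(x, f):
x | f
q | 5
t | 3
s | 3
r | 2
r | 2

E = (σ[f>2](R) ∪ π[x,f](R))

Row counts bottom-up:
  R → 5
  σ[f>2](R) → 3
  R → 5
  π[x,f](R) → 5
  (σ[f>2](R) ∪ π[x,f](R)) → 8

|E| = 8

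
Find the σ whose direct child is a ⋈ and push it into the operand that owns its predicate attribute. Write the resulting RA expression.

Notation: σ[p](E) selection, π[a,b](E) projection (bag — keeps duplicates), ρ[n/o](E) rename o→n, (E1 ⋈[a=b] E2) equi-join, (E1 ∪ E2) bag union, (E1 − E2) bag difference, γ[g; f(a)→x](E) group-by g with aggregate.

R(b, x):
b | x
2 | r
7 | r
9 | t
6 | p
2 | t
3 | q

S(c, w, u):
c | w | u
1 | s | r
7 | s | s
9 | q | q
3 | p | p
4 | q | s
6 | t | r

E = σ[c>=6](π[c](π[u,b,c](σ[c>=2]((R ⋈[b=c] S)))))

σ filters on c, owned by the right side.
E' = σ[c>=6](π[c](π[u,b,c]((R ⋈[b=c] σ[c>=2](S)))))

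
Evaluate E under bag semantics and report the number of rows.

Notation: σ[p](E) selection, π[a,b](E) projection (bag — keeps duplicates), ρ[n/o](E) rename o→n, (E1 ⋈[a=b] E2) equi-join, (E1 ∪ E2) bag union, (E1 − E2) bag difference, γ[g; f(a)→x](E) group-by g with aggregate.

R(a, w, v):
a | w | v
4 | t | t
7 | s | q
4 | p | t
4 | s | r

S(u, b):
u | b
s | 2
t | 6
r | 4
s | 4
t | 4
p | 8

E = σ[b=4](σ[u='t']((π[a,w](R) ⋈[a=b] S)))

Row counts bottom-up:
  R → 4
  π[a,w](R) → 4
  S → 6
  (π[a,w](R) ⋈[a=b] S) → 9
  σ[u='t']((π[a,w](R) ⋈[a=b] S)) → 3
  σ[b=4](σ[u='t']((π[a,w](R) ⋈[a=b] S))) → 3

|E| = 3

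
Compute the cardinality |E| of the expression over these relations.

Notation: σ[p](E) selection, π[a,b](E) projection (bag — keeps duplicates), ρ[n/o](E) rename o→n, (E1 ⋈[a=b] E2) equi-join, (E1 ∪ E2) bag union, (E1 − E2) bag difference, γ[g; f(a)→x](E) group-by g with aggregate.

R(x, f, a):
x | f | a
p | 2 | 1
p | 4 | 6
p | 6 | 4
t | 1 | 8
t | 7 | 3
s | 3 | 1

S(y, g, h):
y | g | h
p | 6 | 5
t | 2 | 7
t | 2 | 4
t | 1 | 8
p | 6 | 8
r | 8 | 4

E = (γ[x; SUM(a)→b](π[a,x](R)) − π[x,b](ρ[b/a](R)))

Row counts bottom-up:
  R → 6
  π[a,x](R) → 6
  γ[x; SUM(a)→b](π[a,x](R)) → 3
  R → 6
  ρ[b/a](R) → 6
  π[x,b](ρ[b/a](R)) → 6
  (γ[x; SUM(a)→b](π[a,x](R)) − π[x,b](ρ[b/a](R))) → 2

|E| = 2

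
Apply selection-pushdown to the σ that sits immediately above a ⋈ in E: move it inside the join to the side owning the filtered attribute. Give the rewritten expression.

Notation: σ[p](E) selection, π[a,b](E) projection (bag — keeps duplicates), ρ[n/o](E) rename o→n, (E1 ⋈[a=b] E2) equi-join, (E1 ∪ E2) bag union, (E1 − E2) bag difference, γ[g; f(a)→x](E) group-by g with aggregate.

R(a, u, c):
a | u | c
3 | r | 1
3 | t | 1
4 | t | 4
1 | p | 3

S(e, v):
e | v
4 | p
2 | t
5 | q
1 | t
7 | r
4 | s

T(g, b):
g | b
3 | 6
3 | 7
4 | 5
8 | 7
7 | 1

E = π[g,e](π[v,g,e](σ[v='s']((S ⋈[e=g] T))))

σ filters on v, owned by the left side.
E' = π[g,e](π[v,g,e]((σ[v='s'](S) ⋈[e=g] T)))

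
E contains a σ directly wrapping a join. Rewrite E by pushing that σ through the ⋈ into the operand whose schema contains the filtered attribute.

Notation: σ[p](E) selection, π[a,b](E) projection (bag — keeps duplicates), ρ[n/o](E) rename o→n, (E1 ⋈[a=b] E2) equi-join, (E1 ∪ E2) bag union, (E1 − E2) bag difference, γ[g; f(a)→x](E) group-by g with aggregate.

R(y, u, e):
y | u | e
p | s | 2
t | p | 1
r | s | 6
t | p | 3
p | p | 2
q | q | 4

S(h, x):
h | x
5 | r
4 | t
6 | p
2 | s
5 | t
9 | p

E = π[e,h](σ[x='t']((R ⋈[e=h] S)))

σ filters on x, owned by the right side.
E' = π[e,h]((R ⋈[e=h] σ[x='t'](S)))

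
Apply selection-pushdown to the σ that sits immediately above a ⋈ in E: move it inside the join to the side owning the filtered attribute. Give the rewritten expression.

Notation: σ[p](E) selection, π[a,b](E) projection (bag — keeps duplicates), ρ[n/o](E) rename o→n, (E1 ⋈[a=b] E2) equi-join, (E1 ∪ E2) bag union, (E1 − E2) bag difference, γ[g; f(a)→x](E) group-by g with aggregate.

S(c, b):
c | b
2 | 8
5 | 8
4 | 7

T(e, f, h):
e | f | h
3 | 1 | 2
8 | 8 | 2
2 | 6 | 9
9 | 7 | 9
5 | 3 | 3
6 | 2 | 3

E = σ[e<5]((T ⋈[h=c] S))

σ filters on e, owned by the left side.
E' = (σ[e<5](T) ⋈[h=c] S)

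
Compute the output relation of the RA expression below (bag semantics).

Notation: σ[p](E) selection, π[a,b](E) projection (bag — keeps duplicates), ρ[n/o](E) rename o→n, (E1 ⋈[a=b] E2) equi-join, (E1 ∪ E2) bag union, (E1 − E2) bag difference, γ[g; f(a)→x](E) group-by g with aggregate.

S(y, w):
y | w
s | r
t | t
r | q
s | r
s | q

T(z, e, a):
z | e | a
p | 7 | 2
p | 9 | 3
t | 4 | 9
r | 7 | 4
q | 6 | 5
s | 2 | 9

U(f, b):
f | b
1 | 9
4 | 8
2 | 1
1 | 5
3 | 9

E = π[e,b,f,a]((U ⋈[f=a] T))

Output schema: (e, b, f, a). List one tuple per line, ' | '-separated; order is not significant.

Subexpression sizes:
  U → 5
  T → 6
  (U ⋈[f=a] T) → 3
  π[e,b,f,a]((U ⋈[f=a] T)) → 3

== RESULT ==
e | b | f | a
7 | 1 | 2 | 2
7 | 8 | 4 | 4
9 | 9 | 3 | 3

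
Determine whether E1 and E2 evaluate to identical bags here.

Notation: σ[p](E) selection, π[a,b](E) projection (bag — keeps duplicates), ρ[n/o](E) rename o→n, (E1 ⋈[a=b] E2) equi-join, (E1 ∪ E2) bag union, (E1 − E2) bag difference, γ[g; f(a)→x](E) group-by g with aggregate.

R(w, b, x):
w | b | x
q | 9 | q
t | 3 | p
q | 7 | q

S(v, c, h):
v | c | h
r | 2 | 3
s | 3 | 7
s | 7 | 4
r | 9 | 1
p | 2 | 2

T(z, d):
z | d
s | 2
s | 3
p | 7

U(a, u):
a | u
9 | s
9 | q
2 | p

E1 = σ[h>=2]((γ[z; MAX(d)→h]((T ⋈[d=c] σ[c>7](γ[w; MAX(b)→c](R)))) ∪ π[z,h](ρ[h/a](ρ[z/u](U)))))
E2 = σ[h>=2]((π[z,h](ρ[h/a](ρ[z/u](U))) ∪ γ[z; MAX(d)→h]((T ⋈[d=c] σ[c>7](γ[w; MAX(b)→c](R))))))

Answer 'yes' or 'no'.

E1 per-node cardinality:
  T → 3
  R → 3
  γ[w; MAX(b)→c](R) → 2
  σ[c>7](γ[w; MAX(b)→c](R)) → 1
  (T ⋈[d=c] σ[c>7](γ[w; MAX(b)→c](R))) → 0
  γ[z; MAX(d)→h]((T ⋈[d=c] σ[c>7](γ[w; MAX(b)→c](R)))) → 0
  U → 3
  ρ[z/u](U) → 3
  ρ[h/a](ρ[z/u](U)) → 3
  π[z,h](ρ[h/a](ρ[z/u](U))) → 3
  (γ[z; MAX(d)→h]((T ⋈[d=c] σ[c>7](γ[w; MAX(b)→c](R)))) ∪ π[z,h](ρ[h/a](ρ[z/u](U)))) → 3
  σ[h>=2]((γ[z; MAX(d)→h]((T ⋈[d=c] σ[c>7](γ[w; MAX(b)→c](R)))) ∪ π[z,h](ρ[h/a](ρ[z/u](U))))) → 3
E2 per-node cardinality:
  U → 3
  ρ[z/u](U) → 3
  ρ[h/a](ρ[z/u](U)) → 3
  π[z,h](ρ[h/a](ρ[z/u](U))) → 3
  T → 3
  R → 3
  γ[w; MAX(b)→c](R) → 2
  σ[c>7](γ[w; MAX(b)→c](R)) → 1
  (T ⋈[d=c] σ[c>7](γ[w; MAX(b)→c](R))) → 0
  γ[z; MAX(d)→h]((T ⋈[d=c] σ[c>7](γ[w; MAX(b)→c](R)))) → 0
  (π[z,h](ρ[h/a](ρ[z/u](U))) ∪ γ[z; MAX(d)→h]((T ⋈[d=c] σ[c>7](γ[w; MAX(b)→c](R))))) → 3
  σ[h>=2]((π[z,h](ρ[h/a](ρ[z/u](U))) ∪ γ[z; MAX(d)→h]((T ⋈[d=c] σ[c>7](γ[w; MAX(b)→c](R)))))) → 3

E1 and E2 produce the same multiset:
z | h
p | 2
q | 9
s | 9

yes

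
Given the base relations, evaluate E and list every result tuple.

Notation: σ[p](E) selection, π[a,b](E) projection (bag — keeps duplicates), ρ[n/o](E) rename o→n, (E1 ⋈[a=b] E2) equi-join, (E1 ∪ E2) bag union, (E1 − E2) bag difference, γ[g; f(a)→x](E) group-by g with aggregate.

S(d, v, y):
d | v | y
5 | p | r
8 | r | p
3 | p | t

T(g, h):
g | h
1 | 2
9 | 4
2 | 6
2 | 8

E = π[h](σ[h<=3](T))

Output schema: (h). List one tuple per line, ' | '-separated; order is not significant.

Subexpression sizes:
  T → 4
  σ[h<=3](T) → 1
  π[h](σ[h<=3](T)) → 1

== RESULT ==
h
2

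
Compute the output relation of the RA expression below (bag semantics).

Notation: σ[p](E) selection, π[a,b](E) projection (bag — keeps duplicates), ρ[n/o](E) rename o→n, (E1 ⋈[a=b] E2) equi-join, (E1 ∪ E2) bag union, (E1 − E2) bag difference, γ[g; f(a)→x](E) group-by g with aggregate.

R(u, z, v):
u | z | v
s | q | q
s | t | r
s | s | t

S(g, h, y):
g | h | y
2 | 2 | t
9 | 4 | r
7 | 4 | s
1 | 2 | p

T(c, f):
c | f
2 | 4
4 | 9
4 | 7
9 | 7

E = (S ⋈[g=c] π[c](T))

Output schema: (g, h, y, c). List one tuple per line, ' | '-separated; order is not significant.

Per-node cardinality:
  S → 4
  T → 4
  π[c](T) → 4
  (S ⋈[g=c] π[c](T)) → 2

== RESULT ==
g | h | y | c
2 | 2 | t | 2
9 | 4 | r | 9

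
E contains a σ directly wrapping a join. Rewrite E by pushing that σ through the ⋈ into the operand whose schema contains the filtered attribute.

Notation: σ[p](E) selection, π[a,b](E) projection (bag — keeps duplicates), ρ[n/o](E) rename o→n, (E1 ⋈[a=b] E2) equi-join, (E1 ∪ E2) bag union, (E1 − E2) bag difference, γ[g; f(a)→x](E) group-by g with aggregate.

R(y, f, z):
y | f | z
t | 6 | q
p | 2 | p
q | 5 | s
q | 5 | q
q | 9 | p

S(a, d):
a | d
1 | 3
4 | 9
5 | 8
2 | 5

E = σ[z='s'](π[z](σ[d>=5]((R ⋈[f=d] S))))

σ filters on d, owned by the right side.
E' = σ[z='s'](π[z]((R ⋈[f=d] σ[d>=5](S))))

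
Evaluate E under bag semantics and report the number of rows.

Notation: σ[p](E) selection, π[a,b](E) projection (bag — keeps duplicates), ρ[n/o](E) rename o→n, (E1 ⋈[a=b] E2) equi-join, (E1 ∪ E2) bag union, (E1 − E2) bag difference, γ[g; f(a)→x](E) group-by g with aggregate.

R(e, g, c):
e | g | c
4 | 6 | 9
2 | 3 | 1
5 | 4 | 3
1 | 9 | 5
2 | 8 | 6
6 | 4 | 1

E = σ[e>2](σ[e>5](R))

Per-node cardinality:
  R → 6
  σ[e>5](R) → 1
  σ[e>2](σ[e>5](R)) → 1

|E| = 1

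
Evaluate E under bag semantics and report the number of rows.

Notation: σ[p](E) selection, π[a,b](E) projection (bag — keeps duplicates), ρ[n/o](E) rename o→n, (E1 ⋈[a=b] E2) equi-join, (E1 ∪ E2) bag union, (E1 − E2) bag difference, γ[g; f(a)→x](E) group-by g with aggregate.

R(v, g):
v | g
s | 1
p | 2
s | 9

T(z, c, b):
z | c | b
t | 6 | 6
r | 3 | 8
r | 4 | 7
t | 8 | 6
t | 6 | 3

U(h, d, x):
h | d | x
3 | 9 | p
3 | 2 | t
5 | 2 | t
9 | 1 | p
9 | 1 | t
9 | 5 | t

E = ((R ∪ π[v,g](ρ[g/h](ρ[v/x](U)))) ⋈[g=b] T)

Row counts bottom-up:
  R → 3
  U → 6
  ρ[v/x](U) → 6
  ρ[g/h](ρ[v/x](U)) → 6
  π[v,g](ρ[g/h](ρ[v/x](U))) → 6
  (R ∪ π[v,g](ρ[g/h](ρ[v/x](U)))) → 9
  T → 5
  ((R ∪ π[v,g](ρ[g/h](ρ[v/x](U)))) ⋈[g=b] T) → 2

|E| = 2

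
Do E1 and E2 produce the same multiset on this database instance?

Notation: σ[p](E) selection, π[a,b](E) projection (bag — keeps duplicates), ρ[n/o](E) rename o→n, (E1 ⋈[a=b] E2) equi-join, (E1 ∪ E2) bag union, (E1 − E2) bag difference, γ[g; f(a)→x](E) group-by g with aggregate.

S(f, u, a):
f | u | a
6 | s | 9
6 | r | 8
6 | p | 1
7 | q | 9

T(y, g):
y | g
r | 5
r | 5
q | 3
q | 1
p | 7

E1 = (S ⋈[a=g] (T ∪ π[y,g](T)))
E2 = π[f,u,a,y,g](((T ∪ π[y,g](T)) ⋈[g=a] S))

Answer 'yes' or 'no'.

E1 per-node cardinality:
  S → 4
  T → 5
  T → 5
  π[y,g](T) → 5
  (T ∪ π[y,g](T)) → 10
  (S ⋈[a=g] (T ∪ π[y,g](T))) → 2
E2 per-node cardinality:
  T → 5
  T → 5
  π[y,g](T) → 5
  (T ∪ π[y,g](T)) → 10
  S → 4
  ((T ∪ π[y,g](T)) ⋈[g=a] S) → 2
  π[f,u,a,y,g](((T ∪ π[y,g](T)) ⋈[g=a] S)) → 2

E1 and E2 produce the same multiset:
f | u | a | y | g
6 | p | 1 | q | 1
6 | p | 1 | q | 1

yes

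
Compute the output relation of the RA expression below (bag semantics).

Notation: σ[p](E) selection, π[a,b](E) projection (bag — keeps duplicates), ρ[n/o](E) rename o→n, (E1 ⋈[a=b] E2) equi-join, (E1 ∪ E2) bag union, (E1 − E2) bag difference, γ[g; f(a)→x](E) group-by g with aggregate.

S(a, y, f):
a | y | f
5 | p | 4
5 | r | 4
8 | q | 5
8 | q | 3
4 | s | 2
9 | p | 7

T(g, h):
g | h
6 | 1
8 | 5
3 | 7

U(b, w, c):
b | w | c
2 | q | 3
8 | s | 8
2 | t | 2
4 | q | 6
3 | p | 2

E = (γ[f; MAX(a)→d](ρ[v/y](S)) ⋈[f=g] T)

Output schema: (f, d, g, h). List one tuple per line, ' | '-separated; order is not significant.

Row counts bottom-up:
  S → 6
  ρ[v/y](S) → 6
  γ[f; MAX(a)→d](ρ[v/y](S)) → 5
  T → 3
  (γ[f; MAX(a)→d](ρ[v/y](S)) ⋈[f=g] T) → 1

== RESULT ==
f | d | g | h
3 | 8 | 3 | 7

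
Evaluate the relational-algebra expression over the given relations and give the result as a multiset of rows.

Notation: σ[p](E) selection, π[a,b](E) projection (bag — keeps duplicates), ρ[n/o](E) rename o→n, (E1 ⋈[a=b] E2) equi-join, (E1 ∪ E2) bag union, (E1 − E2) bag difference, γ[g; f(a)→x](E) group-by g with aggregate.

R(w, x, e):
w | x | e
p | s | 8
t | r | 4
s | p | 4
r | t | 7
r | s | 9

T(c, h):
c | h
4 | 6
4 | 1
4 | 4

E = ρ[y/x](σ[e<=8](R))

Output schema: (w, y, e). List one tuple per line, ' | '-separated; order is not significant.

Subexpression sizes:
  R → 5
  σ[e<=8](R) → 4
  ρ[y/x](σ[e<=8](R)) → 4

== RESULT ==
w | y | e
p | s | 8
r | t | 7
s | p | 4
t | r | 4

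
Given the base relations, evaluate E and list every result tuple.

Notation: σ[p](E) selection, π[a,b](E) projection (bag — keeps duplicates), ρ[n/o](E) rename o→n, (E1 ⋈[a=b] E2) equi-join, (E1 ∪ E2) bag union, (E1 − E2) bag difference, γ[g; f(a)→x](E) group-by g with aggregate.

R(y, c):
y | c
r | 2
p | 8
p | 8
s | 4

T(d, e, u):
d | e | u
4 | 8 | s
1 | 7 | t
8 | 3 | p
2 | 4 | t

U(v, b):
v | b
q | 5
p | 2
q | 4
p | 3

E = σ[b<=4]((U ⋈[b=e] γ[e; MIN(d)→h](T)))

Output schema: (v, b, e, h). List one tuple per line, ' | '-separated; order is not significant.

Stepwise |·|:
  U → 4
  T → 4
  γ[e; MIN(d)→h](T) → 4
  (U ⋈[b=e] γ[e; MIN(d)→h](T)) → 2
  σ[b<=4]((U ⋈[b=e] γ[e; MIN(d)→h](T))) → 2

== RESULT ==
v | b | e | h
p | 3 | 3 | 8
q | 4 | 4 | 2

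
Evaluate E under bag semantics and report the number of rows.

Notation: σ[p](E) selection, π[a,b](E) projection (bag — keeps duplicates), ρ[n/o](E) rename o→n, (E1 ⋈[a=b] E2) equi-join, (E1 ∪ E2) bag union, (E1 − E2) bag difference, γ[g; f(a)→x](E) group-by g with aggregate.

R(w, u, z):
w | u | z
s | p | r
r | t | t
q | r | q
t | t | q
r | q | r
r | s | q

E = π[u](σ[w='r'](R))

Row counts bottom-up:
  R → 6
  σ[w='r'](R) → 3
  π[u](σ[w='r'](R)) → 3

|E| = 3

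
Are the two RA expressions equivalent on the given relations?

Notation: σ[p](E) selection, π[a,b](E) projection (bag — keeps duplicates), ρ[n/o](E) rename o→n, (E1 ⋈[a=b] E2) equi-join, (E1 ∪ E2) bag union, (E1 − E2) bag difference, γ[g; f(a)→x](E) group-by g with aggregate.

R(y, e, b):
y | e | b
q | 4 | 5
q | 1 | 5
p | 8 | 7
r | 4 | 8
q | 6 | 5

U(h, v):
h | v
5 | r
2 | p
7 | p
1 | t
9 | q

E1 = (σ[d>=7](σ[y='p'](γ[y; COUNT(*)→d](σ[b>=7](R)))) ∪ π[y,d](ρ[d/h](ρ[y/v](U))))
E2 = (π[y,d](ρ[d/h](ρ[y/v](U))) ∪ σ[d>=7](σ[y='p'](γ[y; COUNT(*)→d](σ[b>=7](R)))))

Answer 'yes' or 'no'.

E1 subexpression sizes:
  R → 5
  σ[b>=7](R) → 2
  γ[y; COUNT(*)→d](σ[b>=7](R)) → 2
  σ[y='p'](γ[y; COUNT(*)→d](σ[b>=7](R))) → 1
  σ[d>=7](σ[y='p'](γ[y; COUNT(*)→d](σ[b>=7](R)))) → 0
  U → 5
  ρ[y/v](U) → 5
  ρ[d/h](ρ[y/v](U)) → 5
  π[y,d](ρ[d/h](ρ[y/v](U))) → 5
  (σ[d>=7](σ[y='p'](γ[y; COUNT(*)→d](σ[b>=7](R)))) ∪ π[y,d](ρ[d/h](ρ[y/v](U)))) → 5
E2 subexpression sizes:
  U → 5
  ρ[y/v](U) → 5
  ρ[d/h](ρ[y/v](U)) → 5
  π[y,d](ρ[d/h](ρ[y/v](U))) → 5
  R → 5
  σ[b>=7](R) → 2
  γ[y; COUNT(*)→d](σ[b>=7](R)) → 2
  σ[y='p'](γ[y; COUNT(*)→d](σ[b>=7](R))) → 1
  σ[d>=7](σ[y='p'](γ[y; COUNT(*)→d](σ[b>=7](R)))) → 0
  (π[y,d](ρ[d/h](ρ[y/v](U))) ∪ σ[d>=7](σ[y='p'](γ[y; COUNT(*)→d](σ[b>=7](R))))) → 5

E1 and E2 produce the same multiset:
y | d
p | 2
p | 7
q | 9
r | 5
t | 1

yes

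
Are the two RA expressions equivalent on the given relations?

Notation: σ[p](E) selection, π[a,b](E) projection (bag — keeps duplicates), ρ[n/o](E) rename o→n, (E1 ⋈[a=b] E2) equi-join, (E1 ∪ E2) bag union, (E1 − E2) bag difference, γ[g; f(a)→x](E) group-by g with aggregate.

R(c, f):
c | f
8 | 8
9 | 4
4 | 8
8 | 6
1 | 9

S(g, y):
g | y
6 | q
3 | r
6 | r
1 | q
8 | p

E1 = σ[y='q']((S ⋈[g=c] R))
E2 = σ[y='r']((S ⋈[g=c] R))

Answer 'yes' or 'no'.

E1 subexpression sizes:
  S → 5
  R → 5
  (S ⋈[g=c] R) → 3
  σ[y='q']((S ⋈[g=c] R)) → 1
E2 subexpression sizes:
  S → 5
  R → 5
  (S ⋈[g=c] R) → 3
  σ[y='r']((S ⋈[g=c] R)) → 0

E1 result:
g | y | c | f
1 | q | 1 | 9
E2 result:
g | y | c | f
(0 rows)
Witness: (1, 'q', 1, 9) appears 1× in E1 but 0× in E2.

no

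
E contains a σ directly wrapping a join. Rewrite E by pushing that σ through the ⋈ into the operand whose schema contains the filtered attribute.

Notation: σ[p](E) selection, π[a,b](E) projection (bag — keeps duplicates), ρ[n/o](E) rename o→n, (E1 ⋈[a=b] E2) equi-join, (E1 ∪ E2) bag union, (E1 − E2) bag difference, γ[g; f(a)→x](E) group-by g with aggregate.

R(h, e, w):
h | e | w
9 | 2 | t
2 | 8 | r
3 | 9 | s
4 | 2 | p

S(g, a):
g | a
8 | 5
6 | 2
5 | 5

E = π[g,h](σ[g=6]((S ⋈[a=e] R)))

σ filters on g, owned by the left side.
E' = π[g,h]((σ[g=6](S) ⋈[a=e] R))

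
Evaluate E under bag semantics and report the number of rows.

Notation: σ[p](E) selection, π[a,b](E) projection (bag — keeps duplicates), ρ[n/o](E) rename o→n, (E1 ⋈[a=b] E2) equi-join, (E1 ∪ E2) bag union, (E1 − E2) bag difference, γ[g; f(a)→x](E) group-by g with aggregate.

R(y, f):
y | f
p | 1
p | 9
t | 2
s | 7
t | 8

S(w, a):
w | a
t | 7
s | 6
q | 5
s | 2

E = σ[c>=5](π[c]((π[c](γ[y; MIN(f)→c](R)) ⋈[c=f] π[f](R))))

Per-node cardinality:
  R → 5
  γ[y; MIN(f)→c](R) → 3
  π[c](γ[y; MIN(f)→c](R)) → 3
  R → 5
  π[f](R) → 5
  (π[c](γ[y; MIN(f)→c](R)) ⋈[c=f] π[f](R)) → 3
  π[c]((π[c](γ[y; MIN(f)→c](R)) ⋈[c=f] π[f](R))) → 3
  σ[c>=5](π[c]((π[c](γ[y; MIN(f)→c](R)) ⋈[c=f] π[f](R)))) → 1

|E| = 1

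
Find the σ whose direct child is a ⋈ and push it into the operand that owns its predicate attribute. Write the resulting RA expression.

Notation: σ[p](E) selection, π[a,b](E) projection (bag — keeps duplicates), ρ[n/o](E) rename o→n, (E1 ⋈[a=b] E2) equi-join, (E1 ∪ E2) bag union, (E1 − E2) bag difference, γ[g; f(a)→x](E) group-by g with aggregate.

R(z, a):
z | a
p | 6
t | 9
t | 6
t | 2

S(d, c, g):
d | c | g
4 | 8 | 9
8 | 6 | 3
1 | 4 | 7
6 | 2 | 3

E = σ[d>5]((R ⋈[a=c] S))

σ filters on d, owned by the right side.
E' = (R ⋈[a=c] σ[d>5](S))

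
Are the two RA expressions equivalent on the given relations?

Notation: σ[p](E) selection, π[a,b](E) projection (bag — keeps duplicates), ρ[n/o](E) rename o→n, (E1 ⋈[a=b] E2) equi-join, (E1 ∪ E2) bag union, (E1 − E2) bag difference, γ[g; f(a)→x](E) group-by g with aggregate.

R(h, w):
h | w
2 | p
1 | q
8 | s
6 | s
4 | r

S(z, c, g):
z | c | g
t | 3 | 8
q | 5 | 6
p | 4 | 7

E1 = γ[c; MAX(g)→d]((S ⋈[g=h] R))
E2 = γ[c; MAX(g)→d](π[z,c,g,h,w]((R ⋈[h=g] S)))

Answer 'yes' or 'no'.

E1 per-node cardinality:
  S → 3
  R → 5
  (S ⋈[g=h] R) → 2
  γ[c; MAX(g)→d]((S ⋈[g=h] R)) → 2
E2 per-node cardinality:
  R → 5
  S → 3
  (R ⋈[h=g] S) → 2
  π[z,c,g,h,w]((R ⋈[h=g] S)) → 2
  γ[c; MAX(g)→d](π[z,c,g,h,w]((R ⋈[h=g] S))) → 2

E1 and E2 produce the same multiset:
c | d
3 | 8
5 | 6

yes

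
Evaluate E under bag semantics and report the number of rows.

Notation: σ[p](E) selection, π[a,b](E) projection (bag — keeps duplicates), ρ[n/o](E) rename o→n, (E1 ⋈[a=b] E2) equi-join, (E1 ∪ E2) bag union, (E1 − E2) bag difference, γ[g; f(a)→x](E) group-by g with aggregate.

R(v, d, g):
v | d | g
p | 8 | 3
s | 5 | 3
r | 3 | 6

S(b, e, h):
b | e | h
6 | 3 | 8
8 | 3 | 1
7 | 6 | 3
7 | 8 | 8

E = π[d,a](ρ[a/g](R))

Row counts bottom-up:
  R → 3
  ρ[a/g](R) → 3
  π[d,a](ρ[a/g](R)) → 3

|E| = 3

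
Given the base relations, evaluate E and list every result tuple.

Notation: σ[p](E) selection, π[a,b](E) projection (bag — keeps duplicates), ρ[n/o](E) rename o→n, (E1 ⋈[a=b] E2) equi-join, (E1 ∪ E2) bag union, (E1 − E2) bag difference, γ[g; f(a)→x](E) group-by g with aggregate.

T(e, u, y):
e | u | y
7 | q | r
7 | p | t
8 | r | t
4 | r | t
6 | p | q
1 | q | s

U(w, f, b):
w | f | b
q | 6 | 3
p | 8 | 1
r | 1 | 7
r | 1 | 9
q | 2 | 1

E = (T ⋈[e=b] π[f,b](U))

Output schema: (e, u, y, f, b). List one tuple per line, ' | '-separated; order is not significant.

Stepwise |·|:
  T → 6
  U → 5
  π[f,b](U) → 5
  (T ⋈[e=b] π[f,b](U)) → 4

== RESULT ==
e | u | y | f | b
1 | q | s | 2 | 1
1 | q | s | 8 | 1
7 | p | t | 1 | 7
7 | q | r | 1 | 7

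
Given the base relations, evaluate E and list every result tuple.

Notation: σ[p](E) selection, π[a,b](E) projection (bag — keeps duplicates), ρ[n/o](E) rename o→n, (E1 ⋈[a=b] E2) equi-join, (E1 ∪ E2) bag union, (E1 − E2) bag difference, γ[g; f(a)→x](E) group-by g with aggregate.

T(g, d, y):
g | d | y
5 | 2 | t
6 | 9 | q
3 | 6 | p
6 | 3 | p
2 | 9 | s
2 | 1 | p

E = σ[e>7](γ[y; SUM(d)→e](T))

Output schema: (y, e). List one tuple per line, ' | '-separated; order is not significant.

Per-node cardinality:
  T → 6
  γ[y; SUM(d)→e](T) → 4
  σ[e>7](γ[y; SUM(d)→e](T)) → 3

== RESULT ==
y | e
p | 10
q | 9
s | 9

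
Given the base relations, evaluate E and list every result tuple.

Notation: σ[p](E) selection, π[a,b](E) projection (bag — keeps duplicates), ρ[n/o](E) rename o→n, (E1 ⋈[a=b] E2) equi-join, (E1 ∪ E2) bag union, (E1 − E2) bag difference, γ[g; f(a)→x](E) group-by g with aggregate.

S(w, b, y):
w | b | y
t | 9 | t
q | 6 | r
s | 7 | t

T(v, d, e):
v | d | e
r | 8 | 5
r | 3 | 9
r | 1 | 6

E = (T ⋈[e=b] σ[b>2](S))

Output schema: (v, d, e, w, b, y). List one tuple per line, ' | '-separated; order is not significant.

Stepwise |·|:
  T → 3
  S → 3
  σ[b>2](S) → 3
  (T ⋈[e=b] σ[b>2](S)) → 2

== RESULT ==
v | d | e | w | b | y
r | 1 | 6 | q | 6 | r
r | 3 | 9 | t | 9 | t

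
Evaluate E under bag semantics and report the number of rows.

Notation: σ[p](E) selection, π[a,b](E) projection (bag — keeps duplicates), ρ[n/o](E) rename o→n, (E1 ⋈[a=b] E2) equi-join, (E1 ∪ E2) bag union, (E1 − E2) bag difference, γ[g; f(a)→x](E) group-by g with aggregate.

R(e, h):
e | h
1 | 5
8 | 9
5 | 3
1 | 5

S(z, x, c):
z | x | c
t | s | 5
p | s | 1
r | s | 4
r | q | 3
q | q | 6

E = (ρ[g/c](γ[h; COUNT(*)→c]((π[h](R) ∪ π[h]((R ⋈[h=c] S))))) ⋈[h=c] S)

Per-node cardinality:
  R → 4
  π[h](R) → 4
  R → 4
  S → 5
  (R ⋈[h=c] S) → 3
  π[h]((R ⋈[h=c] S)) → 3
  (π[h](R) ∪ π[h]((R ⋈[h=c] S))) → 7
  γ[h; COUNT(*)→c]((π[h](R) ∪ π[h]((R ⋈[h=c] S)))) → 3
  ρ[g/c](γ[h; COUNT(*)→c]((π[h](R) ∪ π[h]((R ⋈[h=c] S))))) → 3
  S → 5
  (ρ[g/c](γ[h; COUNT(*)→c]((π[h](R) ∪ π[h]((R ⋈[h=c] S))))) ⋈[h=c] S) → 2

|E| = 2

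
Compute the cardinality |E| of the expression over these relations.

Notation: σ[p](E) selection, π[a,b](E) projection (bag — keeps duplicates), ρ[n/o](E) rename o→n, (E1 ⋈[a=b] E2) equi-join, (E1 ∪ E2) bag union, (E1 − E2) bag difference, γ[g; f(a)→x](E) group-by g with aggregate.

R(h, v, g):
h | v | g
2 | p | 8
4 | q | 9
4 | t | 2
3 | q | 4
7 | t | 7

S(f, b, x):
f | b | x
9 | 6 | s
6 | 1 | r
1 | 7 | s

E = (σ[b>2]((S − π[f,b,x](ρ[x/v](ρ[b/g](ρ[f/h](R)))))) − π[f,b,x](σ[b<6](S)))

Subexpression sizes:
  S → 3
  R → 5
  ρ[f/h](R) → 5
  ρ[b/g](ρ[f/h](R)) → 5
  ρ[x/v](ρ[b/g](ρ[f/h](R))) → 5
  π[f,b,x](ρ[x/v](ρ[b/g](ρ[f/h](R)))) → 5
  (S − π[f,b,x](ρ[x/v](ρ[b/g](ρ[f/h](R))))) → 3
  σ[b>2]((S − π[f,b,x](ρ[x/v](ρ[b/g](ρ[f/h](R)))))) → 2
  S → 3
  σ[b<6](S) → 1
  π[f,b,x](σ[b<6](S)) → 1
  (σ[b>2]((S − π[f,b,x](ρ[x/v](ρ[b/g](ρ[f/h](R)))))) − π[f,b,x](σ[b<6](S))) → 2

|E| = 2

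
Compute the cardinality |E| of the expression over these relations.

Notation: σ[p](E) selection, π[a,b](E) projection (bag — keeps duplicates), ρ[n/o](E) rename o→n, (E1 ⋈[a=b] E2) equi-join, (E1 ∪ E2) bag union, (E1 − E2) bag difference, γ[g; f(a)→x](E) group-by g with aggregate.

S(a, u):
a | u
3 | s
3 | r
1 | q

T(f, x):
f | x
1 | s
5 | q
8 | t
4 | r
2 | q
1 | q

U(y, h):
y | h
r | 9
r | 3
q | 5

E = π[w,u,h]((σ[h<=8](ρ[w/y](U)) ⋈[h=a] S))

Subexpression sizes:
  U → 3
  ρ[w/y](U) → 3
  σ[h<=8](ρ[w/y](U)) → 2
  S → 3
  (σ[h<=8](ρ[w/y](U)) ⋈[h=a] S) → 2
  π[w,u,h]((σ[h<=8](ρ[w/y](U)) ⋈[h=a] S)) → 2

|E| = 2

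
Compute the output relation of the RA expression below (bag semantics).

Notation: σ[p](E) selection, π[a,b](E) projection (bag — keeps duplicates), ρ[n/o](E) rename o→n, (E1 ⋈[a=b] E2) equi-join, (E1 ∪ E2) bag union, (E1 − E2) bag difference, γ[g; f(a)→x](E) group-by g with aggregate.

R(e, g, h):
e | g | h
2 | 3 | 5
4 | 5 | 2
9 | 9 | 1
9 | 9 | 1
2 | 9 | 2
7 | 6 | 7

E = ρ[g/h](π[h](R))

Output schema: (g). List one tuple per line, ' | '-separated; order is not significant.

Row counts bottom-up:
  R → 6
  π[h](R) → 6
  ρ[g/h](π[h](R)) → 6

== RESULT ==
g
1
1
2
2
5
7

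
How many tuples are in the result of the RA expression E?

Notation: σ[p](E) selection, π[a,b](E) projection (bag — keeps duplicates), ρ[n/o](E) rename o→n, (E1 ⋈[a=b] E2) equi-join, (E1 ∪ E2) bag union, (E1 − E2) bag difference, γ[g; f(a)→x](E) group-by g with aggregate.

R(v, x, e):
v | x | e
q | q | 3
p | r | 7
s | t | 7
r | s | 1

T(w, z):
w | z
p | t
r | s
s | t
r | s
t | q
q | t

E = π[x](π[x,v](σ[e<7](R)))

Stepwise |·|:
  R → 4
  σ[e<7](R) → 2
  π[x,v](σ[e<7](R)) → 2
  π[x](π[x,v](σ[e<7](R))) → 2

|E| = 2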